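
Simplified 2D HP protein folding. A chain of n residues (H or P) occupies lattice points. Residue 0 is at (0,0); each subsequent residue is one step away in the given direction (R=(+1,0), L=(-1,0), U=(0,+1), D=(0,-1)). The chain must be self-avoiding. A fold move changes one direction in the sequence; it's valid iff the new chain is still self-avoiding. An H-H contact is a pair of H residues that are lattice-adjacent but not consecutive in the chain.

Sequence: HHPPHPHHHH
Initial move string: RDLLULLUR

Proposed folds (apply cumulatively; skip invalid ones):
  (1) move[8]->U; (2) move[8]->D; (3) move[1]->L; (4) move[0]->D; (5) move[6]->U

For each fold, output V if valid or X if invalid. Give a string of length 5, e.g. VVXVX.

Initial: RDLLULLUR -> [(0, 0), (1, 0), (1, -1), (0, -1), (-1, -1), (-1, 0), (-2, 0), (-3, 0), (-3, 1), (-2, 1)]
Fold 1: move[8]->U => RDLLULLUU VALID
Fold 2: move[8]->D => RDLLULLUD INVALID (collision), skipped
Fold 3: move[1]->L => RLLLULLUU INVALID (collision), skipped
Fold 4: move[0]->D => DDLLULLUU VALID
Fold 5: move[6]->U => DDLLULUUU VALID

Answer: VXXVV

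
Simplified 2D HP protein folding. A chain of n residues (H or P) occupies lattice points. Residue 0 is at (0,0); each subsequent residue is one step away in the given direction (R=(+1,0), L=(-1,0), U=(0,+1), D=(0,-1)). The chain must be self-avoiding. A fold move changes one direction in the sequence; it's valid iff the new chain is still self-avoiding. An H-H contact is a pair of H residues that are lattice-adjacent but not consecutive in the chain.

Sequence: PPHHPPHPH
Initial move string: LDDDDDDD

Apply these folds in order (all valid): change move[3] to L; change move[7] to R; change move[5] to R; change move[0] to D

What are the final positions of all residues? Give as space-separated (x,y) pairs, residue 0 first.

Answer: (0,0) (0,-1) (0,-2) (0,-3) (-1,-3) (-1,-4) (0,-4) (0,-5) (1,-5)

Derivation:
Initial moves: LDDDDDDD
Fold: move[3]->L => LDDLDDDD (positions: [(0, 0), (-1, 0), (-1, -1), (-1, -2), (-2, -2), (-2, -3), (-2, -4), (-2, -5), (-2, -6)])
Fold: move[7]->R => LDDLDDDR (positions: [(0, 0), (-1, 0), (-1, -1), (-1, -2), (-2, -2), (-2, -3), (-2, -4), (-2, -5), (-1, -5)])
Fold: move[5]->R => LDDLDRDR (positions: [(0, 0), (-1, 0), (-1, -1), (-1, -2), (-2, -2), (-2, -3), (-1, -3), (-1, -4), (0, -4)])
Fold: move[0]->D => DDDLDRDR (positions: [(0, 0), (0, -1), (0, -2), (0, -3), (-1, -3), (-1, -4), (0, -4), (0, -5), (1, -5)])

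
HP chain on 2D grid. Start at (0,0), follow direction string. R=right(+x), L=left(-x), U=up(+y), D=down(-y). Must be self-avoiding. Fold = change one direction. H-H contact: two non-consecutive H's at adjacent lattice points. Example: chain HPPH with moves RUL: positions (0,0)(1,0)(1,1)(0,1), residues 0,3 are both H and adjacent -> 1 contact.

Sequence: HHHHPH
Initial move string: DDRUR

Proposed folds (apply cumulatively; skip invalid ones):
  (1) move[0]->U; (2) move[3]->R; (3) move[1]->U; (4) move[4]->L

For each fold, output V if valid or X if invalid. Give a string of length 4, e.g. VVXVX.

Initial: DDRUR -> [(0, 0), (0, -1), (0, -2), (1, -2), (1, -1), (2, -1)]
Fold 1: move[0]->U => UDRUR INVALID (collision), skipped
Fold 2: move[3]->R => DDRRR VALID
Fold 3: move[1]->U => DURRR INVALID (collision), skipped
Fold 4: move[4]->L => DDRRL INVALID (collision), skipped

Answer: XVXX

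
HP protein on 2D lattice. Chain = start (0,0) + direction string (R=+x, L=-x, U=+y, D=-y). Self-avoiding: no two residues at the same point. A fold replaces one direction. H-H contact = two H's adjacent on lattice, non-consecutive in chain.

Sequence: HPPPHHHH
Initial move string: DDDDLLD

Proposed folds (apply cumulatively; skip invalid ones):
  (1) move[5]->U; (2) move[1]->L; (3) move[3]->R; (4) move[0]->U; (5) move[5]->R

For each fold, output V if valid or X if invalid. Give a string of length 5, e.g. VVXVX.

Answer: XVXVX

Derivation:
Initial: DDDDLLD -> [(0, 0), (0, -1), (0, -2), (0, -3), (0, -4), (-1, -4), (-2, -4), (-2, -5)]
Fold 1: move[5]->U => DDDDLUD INVALID (collision), skipped
Fold 2: move[1]->L => DLDDLLD VALID
Fold 3: move[3]->R => DLDRLLD INVALID (collision), skipped
Fold 4: move[0]->U => ULDDLLD VALID
Fold 5: move[5]->R => ULDDLRD INVALID (collision), skipped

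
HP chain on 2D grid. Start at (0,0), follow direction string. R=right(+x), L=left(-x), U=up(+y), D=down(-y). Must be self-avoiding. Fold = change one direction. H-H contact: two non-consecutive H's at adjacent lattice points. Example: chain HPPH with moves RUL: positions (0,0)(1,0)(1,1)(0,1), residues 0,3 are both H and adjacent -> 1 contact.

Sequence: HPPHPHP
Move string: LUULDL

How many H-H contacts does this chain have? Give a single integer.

Positions: [(0, 0), (-1, 0), (-1, 1), (-1, 2), (-2, 2), (-2, 1), (-3, 1)]
No H-H contacts found.

Answer: 0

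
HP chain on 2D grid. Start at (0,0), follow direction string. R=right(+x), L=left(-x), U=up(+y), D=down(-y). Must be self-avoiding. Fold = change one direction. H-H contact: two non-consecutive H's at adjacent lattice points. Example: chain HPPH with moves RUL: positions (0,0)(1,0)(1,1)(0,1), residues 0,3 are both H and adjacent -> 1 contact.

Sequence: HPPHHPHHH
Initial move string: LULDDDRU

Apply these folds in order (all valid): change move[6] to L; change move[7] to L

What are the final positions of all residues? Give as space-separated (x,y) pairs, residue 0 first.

Answer: (0,0) (-1,0) (-1,1) (-2,1) (-2,0) (-2,-1) (-2,-2) (-3,-2) (-4,-2)

Derivation:
Initial moves: LULDDDRU
Fold: move[6]->L => LULDDDLU (positions: [(0, 0), (-1, 0), (-1, 1), (-2, 1), (-2, 0), (-2, -1), (-2, -2), (-3, -2), (-3, -1)])
Fold: move[7]->L => LULDDDLL (positions: [(0, 0), (-1, 0), (-1, 1), (-2, 1), (-2, 0), (-2, -1), (-2, -2), (-3, -2), (-4, -2)])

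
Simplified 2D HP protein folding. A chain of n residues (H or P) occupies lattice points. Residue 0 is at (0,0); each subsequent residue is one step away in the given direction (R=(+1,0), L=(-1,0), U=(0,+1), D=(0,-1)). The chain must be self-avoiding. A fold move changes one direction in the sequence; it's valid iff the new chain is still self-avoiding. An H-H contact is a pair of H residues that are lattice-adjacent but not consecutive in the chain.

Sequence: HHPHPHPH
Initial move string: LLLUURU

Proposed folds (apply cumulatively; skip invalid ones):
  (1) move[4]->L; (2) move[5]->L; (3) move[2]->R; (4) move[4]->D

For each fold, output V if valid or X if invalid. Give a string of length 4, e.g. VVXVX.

Initial: LLLUURU -> [(0, 0), (-1, 0), (-2, 0), (-3, 0), (-3, 1), (-3, 2), (-2, 2), (-2, 3)]
Fold 1: move[4]->L => LLLULRU INVALID (collision), skipped
Fold 2: move[5]->L => LLLUULU VALID
Fold 3: move[2]->R => LLRUULU INVALID (collision), skipped
Fold 4: move[4]->D => LLLUDLU INVALID (collision), skipped

Answer: XVXX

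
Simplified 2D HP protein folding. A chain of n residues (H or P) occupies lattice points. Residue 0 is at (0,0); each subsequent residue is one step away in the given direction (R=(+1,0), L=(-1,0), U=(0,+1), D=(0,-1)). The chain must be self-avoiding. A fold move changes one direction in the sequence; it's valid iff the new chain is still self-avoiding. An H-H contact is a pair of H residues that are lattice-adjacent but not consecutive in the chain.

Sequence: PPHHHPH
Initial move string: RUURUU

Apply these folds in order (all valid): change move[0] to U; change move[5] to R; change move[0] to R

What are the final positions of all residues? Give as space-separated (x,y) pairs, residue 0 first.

Initial moves: RUURUU
Fold: move[0]->U => UUURUU (positions: [(0, 0), (0, 1), (0, 2), (0, 3), (1, 3), (1, 4), (1, 5)])
Fold: move[5]->R => UUURUR (positions: [(0, 0), (0, 1), (0, 2), (0, 3), (1, 3), (1, 4), (2, 4)])
Fold: move[0]->R => RUURUR (positions: [(0, 0), (1, 0), (1, 1), (1, 2), (2, 2), (2, 3), (3, 3)])

Answer: (0,0) (1,0) (1,1) (1,2) (2,2) (2,3) (3,3)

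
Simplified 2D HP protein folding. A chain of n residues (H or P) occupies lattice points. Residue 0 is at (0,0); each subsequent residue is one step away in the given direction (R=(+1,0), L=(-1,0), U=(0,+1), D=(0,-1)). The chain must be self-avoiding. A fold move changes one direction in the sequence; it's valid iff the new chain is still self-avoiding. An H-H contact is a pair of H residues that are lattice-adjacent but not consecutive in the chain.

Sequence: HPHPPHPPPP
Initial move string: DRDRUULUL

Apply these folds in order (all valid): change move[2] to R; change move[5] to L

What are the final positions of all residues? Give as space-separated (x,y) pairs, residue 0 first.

Initial moves: DRDRUULUL
Fold: move[2]->R => DRRRUULUL (positions: [(0, 0), (0, -1), (1, -1), (2, -1), (3, -1), (3, 0), (3, 1), (2, 1), (2, 2), (1, 2)])
Fold: move[5]->L => DRRRULLUL (positions: [(0, 0), (0, -1), (1, -1), (2, -1), (3, -1), (3, 0), (2, 0), (1, 0), (1, 1), (0, 1)])

Answer: (0,0) (0,-1) (1,-1) (2,-1) (3,-1) (3,0) (2,0) (1,0) (1,1) (0,1)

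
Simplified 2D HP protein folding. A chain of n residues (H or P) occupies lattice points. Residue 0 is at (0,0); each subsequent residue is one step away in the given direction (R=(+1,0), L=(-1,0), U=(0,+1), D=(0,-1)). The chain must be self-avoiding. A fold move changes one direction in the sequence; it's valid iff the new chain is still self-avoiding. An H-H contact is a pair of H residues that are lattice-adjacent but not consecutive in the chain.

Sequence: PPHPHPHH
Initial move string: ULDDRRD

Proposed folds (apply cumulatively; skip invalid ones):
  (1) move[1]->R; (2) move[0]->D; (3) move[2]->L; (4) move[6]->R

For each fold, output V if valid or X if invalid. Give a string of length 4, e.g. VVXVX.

Answer: VVXV

Derivation:
Initial: ULDDRRD -> [(0, 0), (0, 1), (-1, 1), (-1, 0), (-1, -1), (0, -1), (1, -1), (1, -2)]
Fold 1: move[1]->R => URDDRRD VALID
Fold 2: move[0]->D => DRDDRRD VALID
Fold 3: move[2]->L => DRLDRRD INVALID (collision), skipped
Fold 4: move[6]->R => DRDDRRR VALID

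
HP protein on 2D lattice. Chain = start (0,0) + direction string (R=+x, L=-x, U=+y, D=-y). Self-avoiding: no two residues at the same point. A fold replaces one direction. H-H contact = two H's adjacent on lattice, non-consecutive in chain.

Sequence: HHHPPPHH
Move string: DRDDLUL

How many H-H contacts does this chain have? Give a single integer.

Answer: 1

Derivation:
Positions: [(0, 0), (0, -1), (1, -1), (1, -2), (1, -3), (0, -3), (0, -2), (-1, -2)]
H-H contact: residue 1 @(0,-1) - residue 6 @(0, -2)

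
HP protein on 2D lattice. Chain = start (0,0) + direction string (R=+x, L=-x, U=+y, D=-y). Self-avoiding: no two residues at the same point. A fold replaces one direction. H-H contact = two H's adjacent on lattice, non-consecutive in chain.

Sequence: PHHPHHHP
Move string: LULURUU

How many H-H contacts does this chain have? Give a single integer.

Positions: [(0, 0), (-1, 0), (-1, 1), (-2, 1), (-2, 2), (-1, 2), (-1, 3), (-1, 4)]
H-H contact: residue 2 @(-1,1) - residue 5 @(-1, 2)

Answer: 1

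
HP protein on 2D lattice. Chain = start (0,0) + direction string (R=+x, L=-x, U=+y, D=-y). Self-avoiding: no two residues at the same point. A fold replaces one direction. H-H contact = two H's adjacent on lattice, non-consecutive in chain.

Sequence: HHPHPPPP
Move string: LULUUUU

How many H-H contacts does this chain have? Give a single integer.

Positions: [(0, 0), (-1, 0), (-1, 1), (-2, 1), (-2, 2), (-2, 3), (-2, 4), (-2, 5)]
No H-H contacts found.

Answer: 0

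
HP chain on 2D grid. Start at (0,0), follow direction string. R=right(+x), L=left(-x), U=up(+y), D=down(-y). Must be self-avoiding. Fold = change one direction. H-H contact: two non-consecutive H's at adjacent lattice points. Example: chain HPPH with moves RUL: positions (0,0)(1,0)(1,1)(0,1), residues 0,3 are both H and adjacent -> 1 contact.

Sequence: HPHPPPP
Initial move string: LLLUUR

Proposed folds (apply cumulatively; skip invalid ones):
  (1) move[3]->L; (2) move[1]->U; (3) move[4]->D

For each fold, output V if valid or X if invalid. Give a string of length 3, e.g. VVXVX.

Answer: VVV

Derivation:
Initial: LLLUUR -> [(0, 0), (-1, 0), (-2, 0), (-3, 0), (-3, 1), (-3, 2), (-2, 2)]
Fold 1: move[3]->L => LLLLUR VALID
Fold 2: move[1]->U => LULLUR VALID
Fold 3: move[4]->D => LULLDR VALID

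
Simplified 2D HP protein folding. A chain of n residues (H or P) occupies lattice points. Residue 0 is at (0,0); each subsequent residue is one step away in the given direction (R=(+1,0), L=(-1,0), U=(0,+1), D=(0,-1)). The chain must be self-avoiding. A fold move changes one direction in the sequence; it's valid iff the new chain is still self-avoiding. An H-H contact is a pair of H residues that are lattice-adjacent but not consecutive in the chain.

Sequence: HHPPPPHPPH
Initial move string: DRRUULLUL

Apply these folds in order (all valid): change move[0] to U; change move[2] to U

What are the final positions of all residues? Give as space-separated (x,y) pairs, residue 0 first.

Answer: (0,0) (0,1) (1,1) (1,2) (1,3) (1,4) (0,4) (-1,4) (-1,5) (-2,5)

Derivation:
Initial moves: DRRUULLUL
Fold: move[0]->U => URRUULLUL (positions: [(0, 0), (0, 1), (1, 1), (2, 1), (2, 2), (2, 3), (1, 3), (0, 3), (0, 4), (-1, 4)])
Fold: move[2]->U => URUUULLUL (positions: [(0, 0), (0, 1), (1, 1), (1, 2), (1, 3), (1, 4), (0, 4), (-1, 4), (-1, 5), (-2, 5)])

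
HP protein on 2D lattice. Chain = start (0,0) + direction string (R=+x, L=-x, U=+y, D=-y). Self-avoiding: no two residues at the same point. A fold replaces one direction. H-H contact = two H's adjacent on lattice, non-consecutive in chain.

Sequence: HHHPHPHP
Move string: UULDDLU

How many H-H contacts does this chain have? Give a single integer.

Answer: 1

Derivation:
Positions: [(0, 0), (0, 1), (0, 2), (-1, 2), (-1, 1), (-1, 0), (-2, 0), (-2, 1)]
H-H contact: residue 1 @(0,1) - residue 4 @(-1, 1)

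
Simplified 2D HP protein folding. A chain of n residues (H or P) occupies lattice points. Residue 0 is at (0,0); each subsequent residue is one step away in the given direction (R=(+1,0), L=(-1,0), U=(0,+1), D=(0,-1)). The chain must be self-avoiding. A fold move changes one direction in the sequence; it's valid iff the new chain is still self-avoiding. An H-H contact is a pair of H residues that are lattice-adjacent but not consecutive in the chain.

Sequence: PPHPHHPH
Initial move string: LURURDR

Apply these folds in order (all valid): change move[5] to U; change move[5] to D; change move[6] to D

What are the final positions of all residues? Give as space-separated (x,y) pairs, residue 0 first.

Answer: (0,0) (-1,0) (-1,1) (0,1) (0,2) (1,2) (1,1) (1,0)

Derivation:
Initial moves: LURURDR
Fold: move[5]->U => LURURUR (positions: [(0, 0), (-1, 0), (-1, 1), (0, 1), (0, 2), (1, 2), (1, 3), (2, 3)])
Fold: move[5]->D => LURURDR (positions: [(0, 0), (-1, 0), (-1, 1), (0, 1), (0, 2), (1, 2), (1, 1), (2, 1)])
Fold: move[6]->D => LURURDD (positions: [(0, 0), (-1, 0), (-1, 1), (0, 1), (0, 2), (1, 2), (1, 1), (1, 0)])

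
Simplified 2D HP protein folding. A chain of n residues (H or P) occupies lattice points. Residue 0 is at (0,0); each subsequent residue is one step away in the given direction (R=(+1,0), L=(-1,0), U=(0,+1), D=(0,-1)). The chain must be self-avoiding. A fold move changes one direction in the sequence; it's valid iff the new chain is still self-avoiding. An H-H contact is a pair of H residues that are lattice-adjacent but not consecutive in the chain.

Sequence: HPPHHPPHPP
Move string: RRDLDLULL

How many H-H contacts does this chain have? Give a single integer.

Positions: [(0, 0), (1, 0), (2, 0), (2, -1), (1, -1), (1, -2), (0, -2), (0, -1), (-1, -1), (-2, -1)]
H-H contact: residue 0 @(0,0) - residue 7 @(0, -1)
H-H contact: residue 4 @(1,-1) - residue 7 @(0, -1)

Answer: 2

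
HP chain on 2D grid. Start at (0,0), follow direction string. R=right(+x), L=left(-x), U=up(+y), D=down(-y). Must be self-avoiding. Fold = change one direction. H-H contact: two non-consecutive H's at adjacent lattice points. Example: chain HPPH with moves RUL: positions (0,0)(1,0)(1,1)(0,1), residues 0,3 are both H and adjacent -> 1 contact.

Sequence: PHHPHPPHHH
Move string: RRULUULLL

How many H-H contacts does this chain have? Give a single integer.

Positions: [(0, 0), (1, 0), (2, 0), (2, 1), (1, 1), (1, 2), (1, 3), (0, 3), (-1, 3), (-2, 3)]
H-H contact: residue 1 @(1,0) - residue 4 @(1, 1)

Answer: 1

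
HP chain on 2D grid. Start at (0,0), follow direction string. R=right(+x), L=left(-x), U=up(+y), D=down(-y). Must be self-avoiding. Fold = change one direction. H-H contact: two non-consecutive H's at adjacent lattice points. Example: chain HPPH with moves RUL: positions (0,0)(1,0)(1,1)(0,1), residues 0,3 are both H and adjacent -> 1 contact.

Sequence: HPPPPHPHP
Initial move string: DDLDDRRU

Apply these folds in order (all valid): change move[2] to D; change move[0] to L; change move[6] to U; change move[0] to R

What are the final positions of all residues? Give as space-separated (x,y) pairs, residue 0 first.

Initial moves: DDLDDRRU
Fold: move[2]->D => DDDDDRRU (positions: [(0, 0), (0, -1), (0, -2), (0, -3), (0, -4), (0, -5), (1, -5), (2, -5), (2, -4)])
Fold: move[0]->L => LDDDDRRU (positions: [(0, 0), (-1, 0), (-1, -1), (-1, -2), (-1, -3), (-1, -4), (0, -4), (1, -4), (1, -3)])
Fold: move[6]->U => LDDDDRUU (positions: [(0, 0), (-1, 0), (-1, -1), (-1, -2), (-1, -3), (-1, -4), (0, -4), (0, -3), (0, -2)])
Fold: move[0]->R => RDDDDRUU (positions: [(0, 0), (1, 0), (1, -1), (1, -2), (1, -3), (1, -4), (2, -4), (2, -3), (2, -2)])

Answer: (0,0) (1,0) (1,-1) (1,-2) (1,-3) (1,-4) (2,-4) (2,-3) (2,-2)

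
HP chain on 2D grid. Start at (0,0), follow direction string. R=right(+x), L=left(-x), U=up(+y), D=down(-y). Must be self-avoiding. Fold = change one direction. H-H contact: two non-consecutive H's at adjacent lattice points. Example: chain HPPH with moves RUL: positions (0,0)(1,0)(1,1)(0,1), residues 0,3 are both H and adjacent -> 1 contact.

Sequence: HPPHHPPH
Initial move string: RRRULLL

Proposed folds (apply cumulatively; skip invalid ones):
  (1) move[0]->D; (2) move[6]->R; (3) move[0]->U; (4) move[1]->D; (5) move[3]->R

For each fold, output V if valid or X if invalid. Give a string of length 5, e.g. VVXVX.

Answer: XXVXX

Derivation:
Initial: RRRULLL -> [(0, 0), (1, 0), (2, 0), (3, 0), (3, 1), (2, 1), (1, 1), (0, 1)]
Fold 1: move[0]->D => DRRULLL INVALID (collision), skipped
Fold 2: move[6]->R => RRRULLR INVALID (collision), skipped
Fold 3: move[0]->U => URRULLL VALID
Fold 4: move[1]->D => UDRULLL INVALID (collision), skipped
Fold 5: move[3]->R => URRRLLL INVALID (collision), skipped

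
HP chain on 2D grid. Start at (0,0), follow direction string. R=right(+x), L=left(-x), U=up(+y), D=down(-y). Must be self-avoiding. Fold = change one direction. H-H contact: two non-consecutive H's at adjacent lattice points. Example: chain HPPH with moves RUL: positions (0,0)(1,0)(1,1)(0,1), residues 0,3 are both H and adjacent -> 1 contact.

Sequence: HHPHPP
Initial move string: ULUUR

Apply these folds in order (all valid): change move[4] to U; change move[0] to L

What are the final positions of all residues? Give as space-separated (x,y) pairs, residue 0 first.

Answer: (0,0) (-1,0) (-2,0) (-2,1) (-2,2) (-2,3)

Derivation:
Initial moves: ULUUR
Fold: move[4]->U => ULUUU (positions: [(0, 0), (0, 1), (-1, 1), (-1, 2), (-1, 3), (-1, 4)])
Fold: move[0]->L => LLUUU (positions: [(0, 0), (-1, 0), (-2, 0), (-2, 1), (-2, 2), (-2, 3)])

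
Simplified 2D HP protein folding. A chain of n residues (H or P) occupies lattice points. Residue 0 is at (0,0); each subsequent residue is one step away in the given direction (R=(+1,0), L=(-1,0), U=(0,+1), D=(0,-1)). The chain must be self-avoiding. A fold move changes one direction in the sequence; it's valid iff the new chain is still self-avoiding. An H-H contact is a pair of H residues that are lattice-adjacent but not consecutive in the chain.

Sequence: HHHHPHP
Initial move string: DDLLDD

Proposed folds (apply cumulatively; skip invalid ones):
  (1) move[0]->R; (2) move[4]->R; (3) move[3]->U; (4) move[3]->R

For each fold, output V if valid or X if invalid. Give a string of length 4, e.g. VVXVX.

Initial: DDLLDD -> [(0, 0), (0, -1), (0, -2), (-1, -2), (-2, -2), (-2, -3), (-2, -4)]
Fold 1: move[0]->R => RDLLDD VALID
Fold 2: move[4]->R => RDLLRD INVALID (collision), skipped
Fold 3: move[3]->U => RDLUDD INVALID (collision), skipped
Fold 4: move[3]->R => RDLRDD INVALID (collision), skipped

Answer: VXXX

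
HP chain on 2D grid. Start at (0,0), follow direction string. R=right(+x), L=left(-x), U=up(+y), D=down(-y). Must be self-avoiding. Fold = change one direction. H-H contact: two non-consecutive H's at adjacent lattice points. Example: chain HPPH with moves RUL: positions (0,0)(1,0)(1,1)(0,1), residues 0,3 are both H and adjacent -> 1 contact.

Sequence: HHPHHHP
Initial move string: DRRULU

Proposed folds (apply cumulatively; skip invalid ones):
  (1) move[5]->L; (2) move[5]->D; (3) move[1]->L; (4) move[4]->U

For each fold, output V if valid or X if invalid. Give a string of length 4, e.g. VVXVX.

Initial: DRRULU -> [(0, 0), (0, -1), (1, -1), (2, -1), (2, 0), (1, 0), (1, 1)]
Fold 1: move[5]->L => DRRULL INVALID (collision), skipped
Fold 2: move[5]->D => DRRULD INVALID (collision), skipped
Fold 3: move[1]->L => DLRULU INVALID (collision), skipped
Fold 4: move[4]->U => DRRUUU VALID

Answer: XXXV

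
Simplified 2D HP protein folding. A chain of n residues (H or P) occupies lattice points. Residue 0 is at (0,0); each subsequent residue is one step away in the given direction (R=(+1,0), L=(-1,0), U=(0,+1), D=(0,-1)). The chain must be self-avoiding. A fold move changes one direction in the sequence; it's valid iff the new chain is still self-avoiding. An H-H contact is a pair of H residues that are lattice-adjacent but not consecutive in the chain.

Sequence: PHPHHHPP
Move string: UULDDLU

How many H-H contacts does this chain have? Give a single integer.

Positions: [(0, 0), (0, 1), (0, 2), (-1, 2), (-1, 1), (-1, 0), (-2, 0), (-2, 1)]
H-H contact: residue 1 @(0,1) - residue 4 @(-1, 1)

Answer: 1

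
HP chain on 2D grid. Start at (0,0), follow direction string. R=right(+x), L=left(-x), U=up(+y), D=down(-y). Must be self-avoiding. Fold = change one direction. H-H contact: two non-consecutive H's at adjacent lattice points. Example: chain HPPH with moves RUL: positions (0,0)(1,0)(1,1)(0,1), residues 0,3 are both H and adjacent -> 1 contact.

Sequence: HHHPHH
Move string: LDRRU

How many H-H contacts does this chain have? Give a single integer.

Positions: [(0, 0), (-1, 0), (-1, -1), (0, -1), (1, -1), (1, 0)]
H-H contact: residue 0 @(0,0) - residue 5 @(1, 0)

Answer: 1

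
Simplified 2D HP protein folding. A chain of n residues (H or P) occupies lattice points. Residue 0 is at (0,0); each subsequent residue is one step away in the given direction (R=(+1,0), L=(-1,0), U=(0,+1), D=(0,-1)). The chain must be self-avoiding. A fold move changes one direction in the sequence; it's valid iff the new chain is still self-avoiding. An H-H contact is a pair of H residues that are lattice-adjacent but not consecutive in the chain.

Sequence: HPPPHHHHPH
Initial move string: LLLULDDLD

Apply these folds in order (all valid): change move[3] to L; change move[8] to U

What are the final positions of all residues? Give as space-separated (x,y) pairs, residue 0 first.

Initial moves: LLLULDDLD
Fold: move[3]->L => LLLLLDDLD (positions: [(0, 0), (-1, 0), (-2, 0), (-3, 0), (-4, 0), (-5, 0), (-5, -1), (-5, -2), (-6, -2), (-6, -3)])
Fold: move[8]->U => LLLLLDDLU (positions: [(0, 0), (-1, 0), (-2, 0), (-3, 0), (-4, 0), (-5, 0), (-5, -1), (-5, -2), (-6, -2), (-6, -1)])

Answer: (0,0) (-1,0) (-2,0) (-3,0) (-4,0) (-5,0) (-5,-1) (-5,-2) (-6,-2) (-6,-1)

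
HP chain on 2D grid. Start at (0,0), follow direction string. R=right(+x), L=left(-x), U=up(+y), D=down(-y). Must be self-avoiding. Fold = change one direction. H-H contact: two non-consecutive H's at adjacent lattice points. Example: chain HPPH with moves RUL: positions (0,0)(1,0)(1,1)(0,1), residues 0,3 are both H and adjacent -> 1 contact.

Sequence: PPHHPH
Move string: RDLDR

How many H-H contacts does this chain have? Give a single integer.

Answer: 1

Derivation:
Positions: [(0, 0), (1, 0), (1, -1), (0, -1), (0, -2), (1, -2)]
H-H contact: residue 2 @(1,-1) - residue 5 @(1, -2)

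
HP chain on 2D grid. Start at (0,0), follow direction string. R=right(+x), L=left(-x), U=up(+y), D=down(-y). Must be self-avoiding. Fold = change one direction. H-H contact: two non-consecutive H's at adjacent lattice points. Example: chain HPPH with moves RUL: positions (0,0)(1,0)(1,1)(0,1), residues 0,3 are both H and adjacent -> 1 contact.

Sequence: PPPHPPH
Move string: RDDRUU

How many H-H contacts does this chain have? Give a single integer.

Positions: [(0, 0), (1, 0), (1, -1), (1, -2), (2, -2), (2, -1), (2, 0)]
No H-H contacts found.

Answer: 0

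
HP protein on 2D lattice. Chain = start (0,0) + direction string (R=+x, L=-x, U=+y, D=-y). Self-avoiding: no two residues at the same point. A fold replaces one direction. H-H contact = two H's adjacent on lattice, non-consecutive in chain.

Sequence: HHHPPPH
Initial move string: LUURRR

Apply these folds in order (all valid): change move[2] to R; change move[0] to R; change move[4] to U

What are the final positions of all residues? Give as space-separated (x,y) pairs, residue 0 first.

Initial moves: LUURRR
Fold: move[2]->R => LURRRR (positions: [(0, 0), (-1, 0), (-1, 1), (0, 1), (1, 1), (2, 1), (3, 1)])
Fold: move[0]->R => RURRRR (positions: [(0, 0), (1, 0), (1, 1), (2, 1), (3, 1), (4, 1), (5, 1)])
Fold: move[4]->U => RURRUR (positions: [(0, 0), (1, 0), (1, 1), (2, 1), (3, 1), (3, 2), (4, 2)])

Answer: (0,0) (1,0) (1,1) (2,1) (3,1) (3,2) (4,2)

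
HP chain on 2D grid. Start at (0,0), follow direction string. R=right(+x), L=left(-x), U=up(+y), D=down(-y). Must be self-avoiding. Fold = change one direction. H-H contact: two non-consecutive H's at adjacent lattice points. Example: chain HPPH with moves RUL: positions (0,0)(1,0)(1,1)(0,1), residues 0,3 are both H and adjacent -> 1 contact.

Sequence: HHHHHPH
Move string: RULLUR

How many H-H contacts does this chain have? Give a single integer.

Answer: 2

Derivation:
Positions: [(0, 0), (1, 0), (1, 1), (0, 1), (-1, 1), (-1, 2), (0, 2)]
H-H contact: residue 0 @(0,0) - residue 3 @(0, 1)
H-H contact: residue 3 @(0,1) - residue 6 @(0, 2)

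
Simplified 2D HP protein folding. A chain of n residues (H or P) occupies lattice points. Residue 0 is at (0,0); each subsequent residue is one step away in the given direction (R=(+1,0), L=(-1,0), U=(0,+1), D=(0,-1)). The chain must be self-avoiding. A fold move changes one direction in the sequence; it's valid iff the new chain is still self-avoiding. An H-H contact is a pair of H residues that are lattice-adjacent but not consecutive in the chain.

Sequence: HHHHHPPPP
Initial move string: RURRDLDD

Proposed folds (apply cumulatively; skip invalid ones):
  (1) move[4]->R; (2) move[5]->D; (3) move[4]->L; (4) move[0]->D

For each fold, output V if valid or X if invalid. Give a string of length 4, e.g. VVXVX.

Initial: RURRDLDD -> [(0, 0), (1, 0), (1, 1), (2, 1), (3, 1), (3, 0), (2, 0), (2, -1), (2, -2)]
Fold 1: move[4]->R => RURRRLDD INVALID (collision), skipped
Fold 2: move[5]->D => RURRDDDD VALID
Fold 3: move[4]->L => RURRLDDD INVALID (collision), skipped
Fold 4: move[0]->D => DURRDDDD INVALID (collision), skipped

Answer: XVXX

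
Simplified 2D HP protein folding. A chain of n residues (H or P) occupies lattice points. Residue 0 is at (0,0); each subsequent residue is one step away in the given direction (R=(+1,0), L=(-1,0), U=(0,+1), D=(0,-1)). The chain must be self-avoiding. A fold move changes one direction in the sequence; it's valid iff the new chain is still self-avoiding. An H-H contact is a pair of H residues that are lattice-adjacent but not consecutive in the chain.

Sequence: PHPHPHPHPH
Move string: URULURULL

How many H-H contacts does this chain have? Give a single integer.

Positions: [(0, 0), (0, 1), (1, 1), (1, 2), (0, 2), (0, 3), (1, 3), (1, 4), (0, 4), (-1, 4)]
No H-H contacts found.

Answer: 0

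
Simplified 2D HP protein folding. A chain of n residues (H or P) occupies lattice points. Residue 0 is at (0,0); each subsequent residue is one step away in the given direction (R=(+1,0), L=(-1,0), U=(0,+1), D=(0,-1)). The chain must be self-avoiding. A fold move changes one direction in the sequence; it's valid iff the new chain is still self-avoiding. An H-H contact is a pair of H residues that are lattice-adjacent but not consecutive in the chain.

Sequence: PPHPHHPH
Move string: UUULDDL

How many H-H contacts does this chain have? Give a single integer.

Answer: 1

Derivation:
Positions: [(0, 0), (0, 1), (0, 2), (0, 3), (-1, 3), (-1, 2), (-1, 1), (-2, 1)]
H-H contact: residue 2 @(0,2) - residue 5 @(-1, 2)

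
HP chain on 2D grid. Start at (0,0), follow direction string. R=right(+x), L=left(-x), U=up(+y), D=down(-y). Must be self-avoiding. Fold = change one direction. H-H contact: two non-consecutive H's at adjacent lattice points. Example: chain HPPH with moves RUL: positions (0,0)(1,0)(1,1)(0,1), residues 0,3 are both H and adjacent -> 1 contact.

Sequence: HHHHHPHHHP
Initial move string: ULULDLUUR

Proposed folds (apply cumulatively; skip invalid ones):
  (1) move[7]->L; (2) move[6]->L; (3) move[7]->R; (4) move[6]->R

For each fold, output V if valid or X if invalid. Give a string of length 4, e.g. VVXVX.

Answer: XVXX

Derivation:
Initial: ULULDLUUR -> [(0, 0), (0, 1), (-1, 1), (-1, 2), (-2, 2), (-2, 1), (-3, 1), (-3, 2), (-3, 3), (-2, 3)]
Fold 1: move[7]->L => ULULDLULR INVALID (collision), skipped
Fold 2: move[6]->L => ULULDLLUR VALID
Fold 3: move[7]->R => ULULDLLRR INVALID (collision), skipped
Fold 4: move[6]->R => ULULDLRUR INVALID (collision), skipped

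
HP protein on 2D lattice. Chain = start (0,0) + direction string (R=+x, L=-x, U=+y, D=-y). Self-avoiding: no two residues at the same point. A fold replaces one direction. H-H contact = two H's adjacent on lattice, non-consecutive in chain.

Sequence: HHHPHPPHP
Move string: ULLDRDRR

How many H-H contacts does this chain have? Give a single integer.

Positions: [(0, 0), (0, 1), (-1, 1), (-2, 1), (-2, 0), (-1, 0), (-1, -1), (0, -1), (1, -1)]
H-H contact: residue 0 @(0,0) - residue 7 @(0, -1)

Answer: 1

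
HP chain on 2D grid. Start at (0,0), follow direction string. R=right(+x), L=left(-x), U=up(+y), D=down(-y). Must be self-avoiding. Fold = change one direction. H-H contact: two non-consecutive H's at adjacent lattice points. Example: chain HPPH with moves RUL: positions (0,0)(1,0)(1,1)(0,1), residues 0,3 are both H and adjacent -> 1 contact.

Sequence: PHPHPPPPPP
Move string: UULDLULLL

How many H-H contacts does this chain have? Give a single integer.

Answer: 0

Derivation:
Positions: [(0, 0), (0, 1), (0, 2), (-1, 2), (-1, 1), (-2, 1), (-2, 2), (-3, 2), (-4, 2), (-5, 2)]
No H-H contacts found.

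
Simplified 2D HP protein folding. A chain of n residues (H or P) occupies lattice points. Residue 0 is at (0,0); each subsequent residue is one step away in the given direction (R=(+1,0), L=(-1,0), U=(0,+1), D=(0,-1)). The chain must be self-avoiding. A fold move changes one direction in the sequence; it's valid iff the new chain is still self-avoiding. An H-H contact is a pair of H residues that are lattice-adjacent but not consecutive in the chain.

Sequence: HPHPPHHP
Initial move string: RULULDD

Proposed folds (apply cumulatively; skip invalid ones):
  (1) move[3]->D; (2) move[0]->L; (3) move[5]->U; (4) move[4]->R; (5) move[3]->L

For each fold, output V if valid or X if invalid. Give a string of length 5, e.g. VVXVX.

Initial: RULULDD -> [(0, 0), (1, 0), (1, 1), (0, 1), (0, 2), (-1, 2), (-1, 1), (-1, 0)]
Fold 1: move[3]->D => RULDLDD INVALID (collision), skipped
Fold 2: move[0]->L => LULULDD VALID
Fold 3: move[5]->U => LULULUD INVALID (collision), skipped
Fold 4: move[4]->R => LULURDD INVALID (collision), skipped
Fold 5: move[3]->L => LULLLDD VALID

Answer: XVXXV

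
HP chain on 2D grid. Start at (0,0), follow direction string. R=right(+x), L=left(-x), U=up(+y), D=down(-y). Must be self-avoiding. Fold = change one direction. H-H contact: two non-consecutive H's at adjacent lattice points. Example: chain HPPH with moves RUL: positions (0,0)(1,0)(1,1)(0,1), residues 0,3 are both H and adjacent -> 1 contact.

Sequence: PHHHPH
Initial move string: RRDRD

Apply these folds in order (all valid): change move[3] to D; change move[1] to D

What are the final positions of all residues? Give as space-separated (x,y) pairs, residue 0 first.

Initial moves: RRDRD
Fold: move[3]->D => RRDDD (positions: [(0, 0), (1, 0), (2, 0), (2, -1), (2, -2), (2, -3)])
Fold: move[1]->D => RDDDD (positions: [(0, 0), (1, 0), (1, -1), (1, -2), (1, -3), (1, -4)])

Answer: (0,0) (1,0) (1,-1) (1,-2) (1,-3) (1,-4)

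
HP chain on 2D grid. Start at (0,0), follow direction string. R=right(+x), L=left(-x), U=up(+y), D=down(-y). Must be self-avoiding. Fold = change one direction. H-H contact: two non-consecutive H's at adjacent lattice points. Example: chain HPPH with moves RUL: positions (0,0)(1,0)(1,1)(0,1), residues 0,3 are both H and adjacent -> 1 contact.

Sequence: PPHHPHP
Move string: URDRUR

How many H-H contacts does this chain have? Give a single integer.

Answer: 1

Derivation:
Positions: [(0, 0), (0, 1), (1, 1), (1, 0), (2, 0), (2, 1), (3, 1)]
H-H contact: residue 2 @(1,1) - residue 5 @(2, 1)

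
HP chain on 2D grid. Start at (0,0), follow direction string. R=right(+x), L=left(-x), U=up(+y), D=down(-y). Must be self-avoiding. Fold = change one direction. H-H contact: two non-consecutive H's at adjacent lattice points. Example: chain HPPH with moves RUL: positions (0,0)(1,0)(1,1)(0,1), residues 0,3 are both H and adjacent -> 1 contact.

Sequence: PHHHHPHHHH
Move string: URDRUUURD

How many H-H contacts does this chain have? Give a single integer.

Answer: 1

Derivation:
Positions: [(0, 0), (0, 1), (1, 1), (1, 0), (2, 0), (2, 1), (2, 2), (2, 3), (3, 3), (3, 2)]
H-H contact: residue 6 @(2,2) - residue 9 @(3, 2)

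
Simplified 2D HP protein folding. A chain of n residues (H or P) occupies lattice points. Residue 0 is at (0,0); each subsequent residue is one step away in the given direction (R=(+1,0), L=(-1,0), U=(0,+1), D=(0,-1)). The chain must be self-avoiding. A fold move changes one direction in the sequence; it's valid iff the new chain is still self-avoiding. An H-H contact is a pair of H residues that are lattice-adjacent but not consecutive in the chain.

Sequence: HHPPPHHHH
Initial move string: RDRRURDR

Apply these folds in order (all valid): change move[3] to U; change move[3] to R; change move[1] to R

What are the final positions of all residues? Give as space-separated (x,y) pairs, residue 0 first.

Initial moves: RDRRURDR
Fold: move[3]->U => RDRUURDR (positions: [(0, 0), (1, 0), (1, -1), (2, -1), (2, 0), (2, 1), (3, 1), (3, 0), (4, 0)])
Fold: move[3]->R => RDRRURDR (positions: [(0, 0), (1, 0), (1, -1), (2, -1), (3, -1), (3, 0), (4, 0), (4, -1), (5, -1)])
Fold: move[1]->R => RRRRURDR (positions: [(0, 0), (1, 0), (2, 0), (3, 0), (4, 0), (4, 1), (5, 1), (5, 0), (6, 0)])

Answer: (0,0) (1,0) (2,0) (3,0) (4,0) (4,1) (5,1) (5,0) (6,0)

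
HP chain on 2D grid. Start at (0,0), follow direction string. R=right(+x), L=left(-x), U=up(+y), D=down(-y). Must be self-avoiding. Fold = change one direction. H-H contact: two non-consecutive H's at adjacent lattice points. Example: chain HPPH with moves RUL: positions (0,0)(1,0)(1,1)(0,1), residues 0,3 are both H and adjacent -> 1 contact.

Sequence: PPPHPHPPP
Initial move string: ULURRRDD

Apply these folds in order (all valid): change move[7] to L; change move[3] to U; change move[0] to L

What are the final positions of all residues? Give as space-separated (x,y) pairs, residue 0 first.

Answer: (0,0) (-1,0) (-2,0) (-2,1) (-2,2) (-1,2) (0,2) (0,1) (-1,1)

Derivation:
Initial moves: ULURRRDD
Fold: move[7]->L => ULURRRDL (positions: [(0, 0), (0, 1), (-1, 1), (-1, 2), (0, 2), (1, 2), (2, 2), (2, 1), (1, 1)])
Fold: move[3]->U => ULUURRDL (positions: [(0, 0), (0, 1), (-1, 1), (-1, 2), (-1, 3), (0, 3), (1, 3), (1, 2), (0, 2)])
Fold: move[0]->L => LLUURRDL (positions: [(0, 0), (-1, 0), (-2, 0), (-2, 1), (-2, 2), (-1, 2), (0, 2), (0, 1), (-1, 1)])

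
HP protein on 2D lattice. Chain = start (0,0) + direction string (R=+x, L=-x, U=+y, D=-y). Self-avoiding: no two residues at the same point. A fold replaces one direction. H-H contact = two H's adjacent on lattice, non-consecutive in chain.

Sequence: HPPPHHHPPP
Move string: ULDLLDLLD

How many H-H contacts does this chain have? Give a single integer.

Answer: 0

Derivation:
Positions: [(0, 0), (0, 1), (-1, 1), (-1, 0), (-2, 0), (-3, 0), (-3, -1), (-4, -1), (-5, -1), (-5, -2)]
No H-H contacts found.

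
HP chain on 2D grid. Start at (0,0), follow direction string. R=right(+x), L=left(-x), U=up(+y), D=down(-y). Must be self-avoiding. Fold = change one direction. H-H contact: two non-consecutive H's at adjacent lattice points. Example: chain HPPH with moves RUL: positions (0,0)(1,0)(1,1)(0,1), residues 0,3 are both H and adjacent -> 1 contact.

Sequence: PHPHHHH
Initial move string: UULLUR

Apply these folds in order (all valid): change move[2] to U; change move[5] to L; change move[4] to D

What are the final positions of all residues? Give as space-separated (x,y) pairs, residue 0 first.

Initial moves: UULLUR
Fold: move[2]->U => UUULUR (positions: [(0, 0), (0, 1), (0, 2), (0, 3), (-1, 3), (-1, 4), (0, 4)])
Fold: move[5]->L => UUULUL (positions: [(0, 0), (0, 1), (0, 2), (0, 3), (-1, 3), (-1, 4), (-2, 4)])
Fold: move[4]->D => UUULDL (positions: [(0, 0), (0, 1), (0, 2), (0, 3), (-1, 3), (-1, 2), (-2, 2)])

Answer: (0,0) (0,1) (0,2) (0,3) (-1,3) (-1,2) (-2,2)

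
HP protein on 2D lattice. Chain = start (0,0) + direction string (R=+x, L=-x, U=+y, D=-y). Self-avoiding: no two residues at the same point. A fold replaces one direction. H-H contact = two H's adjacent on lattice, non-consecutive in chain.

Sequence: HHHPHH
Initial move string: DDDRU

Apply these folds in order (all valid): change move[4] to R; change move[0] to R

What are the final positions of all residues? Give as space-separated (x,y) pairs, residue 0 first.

Answer: (0,0) (1,0) (1,-1) (1,-2) (2,-2) (3,-2)

Derivation:
Initial moves: DDDRU
Fold: move[4]->R => DDDRR (positions: [(0, 0), (0, -1), (0, -2), (0, -3), (1, -3), (2, -3)])
Fold: move[0]->R => RDDRR (positions: [(0, 0), (1, 0), (1, -1), (1, -2), (2, -2), (3, -2)])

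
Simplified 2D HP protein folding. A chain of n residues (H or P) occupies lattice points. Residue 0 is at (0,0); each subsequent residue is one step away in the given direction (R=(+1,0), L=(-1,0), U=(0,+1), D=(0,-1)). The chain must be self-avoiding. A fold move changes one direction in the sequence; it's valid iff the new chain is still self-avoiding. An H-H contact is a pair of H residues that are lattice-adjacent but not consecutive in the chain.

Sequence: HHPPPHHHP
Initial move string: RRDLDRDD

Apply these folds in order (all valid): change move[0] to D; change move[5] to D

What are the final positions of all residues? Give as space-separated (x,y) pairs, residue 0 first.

Answer: (0,0) (0,-1) (1,-1) (1,-2) (0,-2) (0,-3) (0,-4) (0,-5) (0,-6)

Derivation:
Initial moves: RRDLDRDD
Fold: move[0]->D => DRDLDRDD (positions: [(0, 0), (0, -1), (1, -1), (1, -2), (0, -2), (0, -3), (1, -3), (1, -4), (1, -5)])
Fold: move[5]->D => DRDLDDDD (positions: [(0, 0), (0, -1), (1, -1), (1, -2), (0, -2), (0, -3), (0, -4), (0, -5), (0, -6)])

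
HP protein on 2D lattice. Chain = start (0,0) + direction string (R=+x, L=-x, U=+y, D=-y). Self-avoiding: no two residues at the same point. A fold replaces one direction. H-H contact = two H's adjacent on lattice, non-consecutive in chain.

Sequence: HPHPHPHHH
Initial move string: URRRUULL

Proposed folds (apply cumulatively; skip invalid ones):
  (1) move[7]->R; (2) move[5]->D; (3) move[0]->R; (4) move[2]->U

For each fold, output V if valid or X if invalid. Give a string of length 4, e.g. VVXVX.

Answer: XXVV

Derivation:
Initial: URRRUULL -> [(0, 0), (0, 1), (1, 1), (2, 1), (3, 1), (3, 2), (3, 3), (2, 3), (1, 3)]
Fold 1: move[7]->R => URRRUULR INVALID (collision), skipped
Fold 2: move[5]->D => URRRUDLL INVALID (collision), skipped
Fold 3: move[0]->R => RRRRUULL VALID
Fold 4: move[2]->U => RRURUULL VALID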